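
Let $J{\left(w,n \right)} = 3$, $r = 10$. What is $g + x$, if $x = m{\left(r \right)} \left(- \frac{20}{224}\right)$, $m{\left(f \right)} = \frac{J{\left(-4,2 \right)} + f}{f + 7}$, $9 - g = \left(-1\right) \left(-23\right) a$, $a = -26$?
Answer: $\frac{577799}{952} \approx 606.93$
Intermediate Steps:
$g = 607$ ($g = 9 - \left(-1\right) \left(-23\right) \left(-26\right) = 9 - 23 \left(-26\right) = 9 - -598 = 9 + 598 = 607$)
$m{\left(f \right)} = \frac{3 + f}{7 + f}$ ($m{\left(f \right)} = \frac{3 + f}{f + 7} = \frac{3 + f}{7 + f}$)
$x = - \frac{65}{952}$ ($x = \frac{3 + 10}{7 + 10} \left(- \frac{20}{224}\right) = \frac{1}{17} \cdot 13 \left(\left(-20\right) \frac{1}{224}\right) = \frac{1}{17} \cdot 13 \left(- \frac{5}{56}\right) = \frac{13}{17} \left(- \frac{5}{56}\right) = - \frac{65}{952} \approx -0.068277$)
$g + x = 607 - \frac{65}{952} = \frac{577799}{952}$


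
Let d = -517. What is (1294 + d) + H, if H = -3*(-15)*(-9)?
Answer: 372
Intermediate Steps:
H = -405 (H = 45*(-9) = -405)
(1294 + d) + H = (1294 - 517) - 405 = 777 - 405 = 372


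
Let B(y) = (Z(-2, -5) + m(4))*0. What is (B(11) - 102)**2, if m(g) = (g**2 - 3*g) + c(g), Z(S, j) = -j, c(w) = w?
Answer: 10404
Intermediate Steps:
m(g) = g**2 - 2*g (m(g) = (g**2 - 3*g) + g = g**2 - 2*g)
B(y) = 0 (B(y) = (-1*(-5) + 4*(-2 + 4))*0 = (5 + 4*2)*0 = (5 + 8)*0 = 13*0 = 0)
(B(11) - 102)**2 = (0 - 102)**2 = (-102)**2 = 10404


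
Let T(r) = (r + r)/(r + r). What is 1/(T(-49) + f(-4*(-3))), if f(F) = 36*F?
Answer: 1/433 ≈ 0.0023095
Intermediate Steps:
T(r) = 1 (T(r) = (2*r)/((2*r)) = (2*r)*(1/(2*r)) = 1)
1/(T(-49) + f(-4*(-3))) = 1/(1 + 36*(-4*(-3))) = 1/(1 + 36*12) = 1/(1 + 432) = 1/433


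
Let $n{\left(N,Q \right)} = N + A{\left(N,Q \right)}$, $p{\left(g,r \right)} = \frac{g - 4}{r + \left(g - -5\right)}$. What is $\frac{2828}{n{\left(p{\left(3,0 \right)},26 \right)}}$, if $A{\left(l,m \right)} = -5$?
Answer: $- \frac{22624}{41} \approx -551.8$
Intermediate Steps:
$p{\left(g,r \right)} = \frac{-4 + g}{5 + g + r}$ ($p{\left(g,r \right)} = \frac{-4 + g}{r + \left(g + 5\right)} = \frac{-4 + g}{r + \left(5 + g\right)} = \frac{-4 + g}{5 + g + r}$)
$n{\left(N,Q \right)} = -5 + N$ ($n{\left(N,Q \right)} = N - 5 = -5 + N$)
$\frac{2828}{n{\left(p{\left(3,0 \right)},26 \right)}} = \frac{2828}{-5 + \frac{-4 + 3}{5 + 3 + 0}} = \frac{2828}{-5 + \frac{1}{8} \left(-1\right)} = \frac{2828}{-5 - \frac{1}{8}} = \frac{2828}{- \frac{41}{8}} = 2828 \left(- \frac{8}{41}\right) = - \frac{22624}{41}$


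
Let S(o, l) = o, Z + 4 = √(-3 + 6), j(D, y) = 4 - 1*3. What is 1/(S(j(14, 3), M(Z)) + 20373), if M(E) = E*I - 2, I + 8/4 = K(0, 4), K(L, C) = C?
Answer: 1/20374 ≈ 4.9082e-5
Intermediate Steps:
I = 2 (I = -2 + 4 = 2)
j(D, y) = 1 (j(D, y) = 4 - 3 = 1)
Z = -4 + √3 (Z = -4 + √(-3 + 6) = -4 + √3 ≈ -2.2679)
M(E) = -2 + 2*E (M(E) = E*2 - 2 = 2*E - 2 = -2 + 2*E)
1/(S(j(14, 3), M(Z)) + 20373) = 1/(1 + 20373) = 1/20374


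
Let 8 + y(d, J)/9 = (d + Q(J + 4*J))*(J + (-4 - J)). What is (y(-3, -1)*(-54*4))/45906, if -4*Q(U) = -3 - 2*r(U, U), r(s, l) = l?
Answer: -3564/7651 ≈ -0.46582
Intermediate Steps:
Q(U) = 3/4 + U/2 (Q(U) = -(-3 - 2*U)/4 = 3/4 + U/2)
y(d, J) = -99 - 90*J - 36*d (y(d, J) = -72 + 9*((d + (3/4 + (J + 4*J)/2))*(J + (-4 - J))) = -72 + 9*((d + (3/4 + (5*J)/2))*(-4)) = -72 + 9*((d + (3/4 + 5*J/2))*(-4)) = -72 + 9*((3/4 + d + 5*J/2)*(-4)) = -72 + 9*(-3 - 10*J - 4*d) = -72 + (-27 - 90*J - 36*d) = -99 - 90*J - 36*d)
(y(-3, -1)*(-54*4))/45906 = ((-99 - 90*(-1) - 36*(-3))*(-54*4))/45906 = ((-99 + 90 + 108)*(-216))*(1/45906) = (99*(-216))*(1/45906) = -21384*1/45906 = -3564/7651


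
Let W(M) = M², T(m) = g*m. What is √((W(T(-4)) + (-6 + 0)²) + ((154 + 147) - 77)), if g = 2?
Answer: 18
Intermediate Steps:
T(m) = 2*m
√((W(T(-4)) + (-6 + 0)²) + ((154 + 147) - 77)) = √(((2*(-4))² + (-6 + 0)²) + ((154 + 147) - 77)) = √(((-8)² + (-6)²) + (301 - 77)) = √((64 + 36) + 224) = √(100 + 224) = √324 = 18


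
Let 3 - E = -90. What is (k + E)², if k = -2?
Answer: 8281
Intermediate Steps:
E = 93 (E = 3 - 1*(-90) = 3 + 90 = 93)
(k + E)² = (-2 + 93)² = 91² = 8281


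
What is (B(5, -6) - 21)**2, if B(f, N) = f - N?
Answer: 100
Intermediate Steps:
(B(5, -6) - 21)**2 = ((5 - 1*(-6)) - 21)**2 = ((5 + 6) - 21)**2 = (11 - 21)**2 = (-10)**2 = 100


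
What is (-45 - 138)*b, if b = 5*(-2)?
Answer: 1830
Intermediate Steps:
b = -10
(-45 - 138)*b = (-45 - 138)*(-10) = -183*(-10) = 1830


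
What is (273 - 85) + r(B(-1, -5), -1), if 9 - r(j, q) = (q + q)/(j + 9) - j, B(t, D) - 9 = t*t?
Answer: 3935/19 ≈ 207.11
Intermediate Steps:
B(t, D) = 9 + t² (B(t, D) = 9 + t*t = 9 + t²)
r(j, q) = 9 + j - 2*q/(9 + j) (r(j, q) = 9 - ((q + q)/(j + 9) - j) = 9 - ((2*q)/(9 + j) - j) = 9 - (2*q/(9 + j) - j) = 9 - (-j + 2*q/(9 + j)) = 9 + (j - 2*q/(9 + j)) = 9 + j - 2*q/(9 + j))
(273 - 85) + r(B(-1, -5), -1) = (273 - 85) + (9 + (9 + (-1)²) - 2*(-1)/(9 + (9 + (-1)²))) = 188 + (9 + (9 + 1) - 2*(-1)/(9 + (9 + 1))) = 188 + (9 + 10 - 2*(-1)/(9 + 10)) = 188 + (9 + 10 - 2*(-1)/19) = 188 + (9 + 10 - 2*(-1)*1/19) = 188 + (9 + 10 + 2/19) = 188 + 363/19 = 3935/19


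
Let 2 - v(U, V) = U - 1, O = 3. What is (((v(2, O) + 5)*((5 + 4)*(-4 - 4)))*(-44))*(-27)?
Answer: -513216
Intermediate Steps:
v(U, V) = 3 - U (v(U, V) = 2 - (U - 1) = 2 - (-1 + U) = 2 + (1 - U) = 3 - U)
(((v(2, O) + 5)*((5 + 4)*(-4 - 4)))*(-44))*(-27) = ((((3 - 1*2) + 5)*((5 + 4)*(-4 - 4)))*(-44))*(-27) = ((((3 - 2) + 5)*(9*(-8)))*(-44))*(-27) = (((1 + 5)*(-72))*(-44))*(-27) = ((6*(-72))*(-44))*(-27) = -432*(-44)*(-27) = 19008*(-27) = -513216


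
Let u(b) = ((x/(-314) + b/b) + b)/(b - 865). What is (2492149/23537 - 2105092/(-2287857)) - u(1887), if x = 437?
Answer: 2258673788367307/21520134523524 ≈ 104.96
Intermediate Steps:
u(b) = (-123/314 + b)/(-865 + b) (u(b) = ((437/(-314) + b/b) + b)/(b - 865) = ((437*(-1/314) + 1) + b)/(-865 + b) = ((-437/314 + 1) + b)/(-865 + b) = (-123/314 + b)/(-865 + b))
(2492149/23537 - 2105092/(-2287857)) - u(1887) = (2492149/23537 - 2105092/(-2287857)) - (-123/314 + 1887)/(-865 + 1887) = (2492149*(1/23537) - 2105092*(-1/2287857)) - 592395/(1022*314) = (2492149/23537 + 191372/207987) - 592395/(1022*314) = 522838916827/4895390019 - 1*8115/4396 = 522838916827/4895390019 - 8115/4396 = 2258673788367307/21520134523524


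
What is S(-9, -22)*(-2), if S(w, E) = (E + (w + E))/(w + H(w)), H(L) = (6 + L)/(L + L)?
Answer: -12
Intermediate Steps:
H(L) = (6 + L)/(2*L) (H(L) = (6 + L)/((2*L)) = (6 + L)*(1/(2*L)) = (6 + L)/(2*L))
S(w, E) = (w + 2*E)/(w + (6 + w)/(2*w)) (S(w, E) = (E + (w + E))/(w + (6 + w)/(2*w)) = (E + (E + w))/(w + (6 + w)/(2*w)) = (w + 2*E)/(w + (6 + w)/(2*w)))
S(-9, -22)*(-2) = (2*(-9)*(-9 + 2*(-22))/(6 - 9 + 2*(-9)**2))*(-2) = (2*(-9)*(-9 - 44)/(6 - 9 + 2*81))*(-2) = (2*(-9)*(-53)/(6 - 9 + 162))*(-2) = (2*(-9)*(-53)/159)*(-2) = (2*(-9)*(1/159)*(-53))*(-2) = 6*(-2) = -12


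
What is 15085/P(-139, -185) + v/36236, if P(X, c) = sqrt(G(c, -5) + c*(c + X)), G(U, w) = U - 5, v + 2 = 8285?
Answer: 8283/36236 + 3017*sqrt(2390)/2390 ≈ 61.942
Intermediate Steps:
v = 8283 (v = -2 + 8285 = 8283)
G(U, w) = -5 + U
P(X, c) = sqrt(-5 + c + c*(X + c)) (P(X, c) = sqrt((-5 + c) + c*(c + X)) = sqrt((-5 + c) + c*(X + c)) = sqrt(-5 + c + c*(X + c)))
15085/P(-139, -185) + v/36236 = 15085/(sqrt(-5 - 185 + (-185)**2 - 139*(-185))) + 8283/36236 = 15085/(sqrt(-5 - 185 + 34225 + 25715)) + 8283*(1/36236) = 15085/(sqrt(59750)) + 8283/36236 = 15085/((5*sqrt(2390))) + 8283/36236 = 15085*(sqrt(2390)/11950) + 8283/36236 = 3017*sqrt(2390)/2390 + 8283/36236 = 8283/36236 + 3017*sqrt(2390)/2390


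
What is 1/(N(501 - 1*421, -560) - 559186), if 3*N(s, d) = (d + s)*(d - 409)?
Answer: -1/404146 ≈ -2.4744e-6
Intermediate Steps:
N(s, d) = (-409 + d)*(d + s)/3 (N(s, d) = ((d + s)*(d - 409))/3 = ((d + s)*(-409 + d))/3 = ((-409 + d)*(d + s))/3 = (-409 + d)*(d + s)/3)
1/(N(501 - 1*421, -560) - 559186) = 1/((-409/3*(-560) - 409*(501 - 1*421)/3 + (⅓)*(-560)² + (⅓)*(-560)*(501 - 1*421)) - 559186) = 1/((229040/3 - 409*(501 - 421)/3 + (⅓)*313600 + (⅓)*(-560)*(501 - 421)) - 559186) = 1/((229040/3 - 409/3*80 + 313600/3 + (⅓)*(-560)*80) - 559186) = 1/((229040/3 - 32720/3 + 313600/3 - 44800/3) - 559186) = 1/(155040 - 559186) = 1/(-404146) = -1/404146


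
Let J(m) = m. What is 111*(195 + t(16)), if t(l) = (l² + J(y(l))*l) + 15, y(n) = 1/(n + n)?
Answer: 103563/2 ≈ 51782.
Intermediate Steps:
y(n) = 1/(2*n)
t(l) = 31/2 + l² (t(l) = (l² + (1/(2*l))*l) + 15 = (l² + ½) + 15 = (½ + l²) + 15 = 31/2 + l²)
111*(195 + t(16)) = 111*(195 + (31/2 + 16²)) = 111*(195 + (31/2 + 256)) = 111*(195 + 543/2) = 111*(933/2) = 103563/2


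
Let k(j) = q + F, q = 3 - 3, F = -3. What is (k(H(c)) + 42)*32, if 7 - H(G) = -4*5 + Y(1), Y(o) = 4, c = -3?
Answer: 1248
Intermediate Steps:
H(G) = 23 (H(G) = 7 - (-4*5 + 4) = 7 - (-20 + 4) = 7 - 1*(-16) = 7 + 16 = 23)
q = 0
k(j) = -3 (k(j) = 0 - 3 = -3)
(k(H(c)) + 42)*32 = (-3 + 42)*32 = 39*32 = 1248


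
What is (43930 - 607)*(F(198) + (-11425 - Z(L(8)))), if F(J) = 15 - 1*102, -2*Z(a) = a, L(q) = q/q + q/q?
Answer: -498691053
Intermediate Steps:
L(q) = 2 (L(q) = 1 + 1 = 2)
Z(a) = -a/2
F(J) = -87 (F(J) = 15 - 102 = -87)
(43930 - 607)*(F(198) + (-11425 - Z(L(8)))) = (43930 - 607)*(-87 + (-11425 - (-1)*2/2)) = 43323*(-87 + (-11425 - 1*(-1))) = 43323*(-87 + (-11425 + 1)) = 43323*(-87 - 11424) = 43323*(-11511) = -498691053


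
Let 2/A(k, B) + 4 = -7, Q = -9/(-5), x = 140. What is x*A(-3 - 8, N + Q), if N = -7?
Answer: -280/11 ≈ -25.455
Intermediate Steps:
Q = 9/5 (Q = -9*(-1/5) = 9/5 ≈ 1.8000)
A(k, B) = -2/11 (A(k, B) = 2/(-4 - 7) = 2/(-11) = 2*(-1/11) = -2/11)
x*A(-3 - 8, N + Q) = 140*(-2/11) = -280/11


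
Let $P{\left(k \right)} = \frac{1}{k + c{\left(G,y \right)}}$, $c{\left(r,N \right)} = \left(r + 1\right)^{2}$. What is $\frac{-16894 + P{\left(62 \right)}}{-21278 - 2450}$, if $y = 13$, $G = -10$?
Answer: $\frac{2415841}{3393104} \approx 0.71199$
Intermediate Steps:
$c{\left(r,N \right)} = \left(1 + r\right)^{2}$
$P{\left(k \right)} = \frac{1}{81 + k}$ ($P{\left(k \right)} = \frac{1}{k + \left(1 - 10\right)^{2}} = \frac{1}{k + \left(-9\right)^{2}} = \frac{1}{k + 81} = \frac{1}{81 + k}$)
$\frac{-16894 + P{\left(62 \right)}}{-21278 - 2450} = \frac{-16894 + \frac{1}{81 + 62}}{-21278 - 2450} = \frac{-16894 + \frac{1}{143}}{-23728} = \left(-16894 + \frac{1}{143}\right) \left(- \frac{1}{23728}\right) = \left(- \frac{2415841}{143}\right) \left(- \frac{1}{23728}\right) = \frac{2415841}{3393104}$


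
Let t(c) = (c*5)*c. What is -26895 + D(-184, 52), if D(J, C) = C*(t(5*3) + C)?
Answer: 34309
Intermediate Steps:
t(c) = 5*c² (t(c) = (5*c)*c = 5*c²)
D(J, C) = C*(1125 + C) (D(J, C) = C*(5*(5*3)² + C) = C*(5*15² + C) = C*(5*225 + C) = C*(1125 + C))
-26895 + D(-184, 52) = -26895 + 52*(1125 + 52) = -26895 + 52*1177 = -26895 + 61204 = 34309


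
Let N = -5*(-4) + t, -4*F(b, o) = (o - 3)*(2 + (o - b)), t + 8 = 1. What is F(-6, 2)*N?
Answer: 65/2 ≈ 32.500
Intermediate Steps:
t = -7 (t = -8 + 1 = -7)
F(b, o) = -(-3 + o)*(2 + o - b)/4 (F(b, o) = -(o - 3)*(2 + (o - b))/4 = -(-3 + o)*(2 + o - b)/4)
N = 13 (N = -5*(-4) - 7 = 20 - 7 = 13)
F(-6, 2)*N = (3/2 - ¾*(-6) - ¼*2² + (¼)*2 + (¼)*(-6)*2)*13 = (3/2 + 9/2 - ¼*4 + ½ - 3)*13 = (3/2 + 9/2 - 1 + ½ - 3)*13 = (5/2)*13 = 65/2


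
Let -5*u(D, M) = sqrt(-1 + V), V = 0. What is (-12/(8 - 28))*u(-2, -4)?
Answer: -3*I/25 ≈ -0.12*I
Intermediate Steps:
u(D, M) = -I/5 (u(D, M) = -sqrt(-1 + 0)/5 = -I/5)
(-12/(8 - 28))*u(-2, -4) = (-12/(8 - 28))*(-I/5) = (-12/(-20))*(-I/5) = (-12*(-1/20))*(-I/5) = 3*(-I/5)/5 = -3*I/25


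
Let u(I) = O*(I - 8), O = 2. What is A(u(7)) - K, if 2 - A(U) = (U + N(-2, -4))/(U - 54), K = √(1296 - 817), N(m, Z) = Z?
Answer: 53/28 - √479 ≈ -19.993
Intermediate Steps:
u(I) = -16 + 2*I (u(I) = 2*(I - 8) = 2*(-8 + I) = -16 + 2*I)
K = √479 ≈ 21.886
A(U) = 2 - (-4 + U)/(-54 + U) (A(U) = 2 - (U - 4)/(U - 54) = 2 - (-4 + U)/(-54 + U))
A(u(7)) - K = (-104 + (-16 + 2*7))/(-54 + (-16 + 2*7)) - √479 = (-104 + (-16 + 14))/(-54 + (-16 + 14)) - √479 = (-104 - 2)/(-54 - 2) - √479 = -106/(-56) - √479 = -1/56*(-106) - √479 = 53/28 - √479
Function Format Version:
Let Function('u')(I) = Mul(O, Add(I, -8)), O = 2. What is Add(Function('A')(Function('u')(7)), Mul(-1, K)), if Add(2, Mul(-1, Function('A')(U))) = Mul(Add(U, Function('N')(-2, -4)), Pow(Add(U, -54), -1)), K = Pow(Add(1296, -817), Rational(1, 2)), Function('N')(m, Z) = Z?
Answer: Add(Rational(53, 28), Mul(-1, Pow(479, Rational(1, 2)))) ≈ -19.993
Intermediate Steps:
Function('u')(I) = Add(-16, Mul(2, I)) (Function('u')(I) = Mul(2, Add(I, -8)) = Mul(2, Add(-8, I)) = Add(-16, Mul(2, I)))
K = Pow(479, Rational(1, 2)) ≈ 21.886
Function('A')(U) = Add(2, Mul(-1, Pow(Add(-54, U), -1), Add(-4, U))) (Function('A')(U) = Add(2, Mul(-1, Mul(Add(U, -4), Pow(Add(U, -54), -1)))) = Add(2, Mul(-1, Mul(Add(-4, U), Pow(Add(-54, U), -1)))) = Add(2, Mul(-1, Mul(Pow(Add(-54, U), -1), Add(-4, U)))) = Add(2, Mul(-1, Pow(Add(-54, U), -1), Add(-4, U))))
Add(Function('A')(Function('u')(7)), Mul(-1, K)) = Add(Mul(Pow(Add(-54, Add(-16, Mul(2, 7))), -1), Add(-104, Add(-16, Mul(2, 7)))), Mul(-1, Pow(479, Rational(1, 2)))) = Add(Mul(Pow(Add(-54, Add(-16, 14)), -1), Add(-104, Add(-16, 14))), Mul(-1, Pow(479, Rational(1, 2)))) = Add(Mul(Pow(Add(-54, -2), -1), Add(-104, -2)), Mul(-1, Pow(479, Rational(1, 2)))) = Add(Mul(Pow(-56, -1), -106), Mul(-1, Pow(479, Rational(1, 2)))) = Add(Mul(Rational(-1, 56), -106), Mul(-1, Pow(479, Rational(1, 2)))) = Add(Rational(53, 28), Mul(-1, Pow(479, Rational(1, 2))))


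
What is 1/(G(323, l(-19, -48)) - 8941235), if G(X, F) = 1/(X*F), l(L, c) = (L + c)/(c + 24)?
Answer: -21641/193497266611 ≈ -1.1184e-7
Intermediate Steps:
l(L, c) = (L + c)/(24 + c)
G(X, F) = 1/(F*X)
1/(G(323, l(-19, -48)) - 8941235) = 1/(1/(((-19 - 48)/(24 - 48))*323) - 8941235) = 1/((1/323)/(-67/(-24)) - 8941235) = 1/((1/323)/(-1/24*(-67)) - 8941235) = 1/((1/323)/(67/24) - 8941235) = 1/((24/67)*(1/323) - 8941235) = 1/(24/21641 - 8941235) = 1/(-193497266611/21641) = -21641/193497266611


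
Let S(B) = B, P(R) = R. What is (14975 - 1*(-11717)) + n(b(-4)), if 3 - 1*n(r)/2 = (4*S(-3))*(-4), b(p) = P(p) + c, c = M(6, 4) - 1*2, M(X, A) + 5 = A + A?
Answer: 26602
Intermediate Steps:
M(X, A) = -5 + 2*A (M(X, A) = -5 + (A + A) = -5 + 2*A)
c = 1 (c = (-5 + 2*4) - 1*2 = (-5 + 8) - 2 = 3 - 2 = 1)
b(p) = 1 + p (b(p) = p + 1 = 1 + p)
n(r) = -90 (n(r) = 6 - 2*4*(-3)*(-4) = 6 - (-24)*(-4) = 6 - 2*48 = 6 - 96 = -90)
(14975 - 1*(-11717)) + n(b(-4)) = (14975 - 1*(-11717)) - 90 = (14975 + 11717) - 90 = 26692 - 90 = 26602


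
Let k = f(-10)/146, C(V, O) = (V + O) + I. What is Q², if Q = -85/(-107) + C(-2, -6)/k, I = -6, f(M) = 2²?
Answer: 2980286464/11449 ≈ 2.6031e+5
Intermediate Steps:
f(M) = 4
C(V, O) = -6 + O + V (C(V, O) = (V + O) - 6 = (O + V) - 6 = -6 + O + V)
k = 2/73 (k = 4/146 = 4*(1/146) = 2/73 ≈ 0.027397)
Q = -54592/107 (Q = -85/(-107) + (-6 - 6 - 2)/(2/73) = -85*(-1/107) - 14*73/2 = 85/107 - 511 = -54592/107 ≈ -510.21)
Q² = (-54592/107)² = 2980286464/11449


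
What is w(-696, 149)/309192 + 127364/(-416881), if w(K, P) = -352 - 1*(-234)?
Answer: -19714560923/64448135076 ≈ -0.30590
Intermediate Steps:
w(K, P) = -118 (w(K, P) = -352 + 234 = -118)
w(-696, 149)/309192 + 127364/(-416881) = -118/309192 + 127364/(-416881) = -118*1/309192 + 127364*(-1/416881) = -59/154596 - 127364/416881 = -19714560923/64448135076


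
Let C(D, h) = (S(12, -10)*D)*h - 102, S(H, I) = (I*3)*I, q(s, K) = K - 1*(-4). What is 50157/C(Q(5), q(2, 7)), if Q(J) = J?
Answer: 5573/1822 ≈ 3.0587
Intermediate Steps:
q(s, K) = 4 + K (q(s, K) = K + 4 = 4 + K)
S(H, I) = 3*I² (S(H, I) = (3*I)*I = 3*I²)
C(D, h) = -102 + 300*D*h (C(D, h) = ((3*(-10)²)*D)*h - 102 = ((3*100)*D)*h - 102 = (300*D)*h - 102 = 300*D*h - 102 = -102 + 300*D*h)
50157/C(Q(5), q(2, 7)) = 50157/(-102 + 300*5*(4 + 7)) = 50157/(-102 + 300*5*11) = 50157/(-102 + 16500) = 50157/16398 = 50157*(1/16398) = 5573/1822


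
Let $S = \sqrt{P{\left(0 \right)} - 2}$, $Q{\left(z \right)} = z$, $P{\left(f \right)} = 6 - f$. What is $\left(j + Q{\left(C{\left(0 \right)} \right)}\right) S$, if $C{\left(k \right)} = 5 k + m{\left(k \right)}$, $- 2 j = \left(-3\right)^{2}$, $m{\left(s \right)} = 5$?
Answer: $1$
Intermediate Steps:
$j = - \frac{9}{2}$ ($j = - \frac{\left(-3\right)^{2}}{2} = \left(- \frac{1}{2}\right) 9 = - \frac{9}{2} \approx -4.5$)
$C{\left(k \right)} = 5 + 5 k$ ($C{\left(k \right)} = 5 k + 5 = 5 + 5 k$)
$S = 2$ ($S = \sqrt{\left(6 - 0\right) - 2} = \sqrt{\left(6 + 0\right) - 2} = \sqrt{6 - 2} = \sqrt{4} = 2$)
$\left(j + Q{\left(C{\left(0 \right)} \right)}\right) S = \left(- \frac{9}{2} + \left(5 + 5 \cdot 0\right)\right) 2 = \left(- \frac{9}{2} + \left(5 + 0\right)\right) 2 = \left(- \frac{9}{2} + 5\right) 2 = \frac{1}{2} \cdot 2 = 1$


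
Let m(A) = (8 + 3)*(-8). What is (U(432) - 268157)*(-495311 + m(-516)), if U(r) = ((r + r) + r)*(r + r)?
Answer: -421875348213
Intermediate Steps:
U(r) = 6*r² (U(r) = (2*r + r)*(2*r) = (3*r)*(2*r) = 6*r²)
m(A) = -88 (m(A) = 11*(-8) = -88)
(U(432) - 268157)*(-495311 + m(-516)) = (6*432² - 268157)*(-495311 - 88) = (6*186624 - 268157)*(-495399) = (1119744 - 268157)*(-495399) = 851587*(-495399) = -421875348213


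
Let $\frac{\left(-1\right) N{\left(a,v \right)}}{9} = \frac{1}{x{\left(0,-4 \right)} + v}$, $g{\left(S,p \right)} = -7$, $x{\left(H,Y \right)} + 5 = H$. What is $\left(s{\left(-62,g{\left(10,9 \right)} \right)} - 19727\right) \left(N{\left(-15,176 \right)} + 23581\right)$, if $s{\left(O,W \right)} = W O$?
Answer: $- \frac{8643997134}{19} \approx -4.5495 \cdot 10^{8}$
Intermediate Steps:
$x{\left(H,Y \right)} = -5 + H$
$s{\left(O,W \right)} = O W$
$N{\left(a,v \right)} = - \frac{9}{-5 + v}$ ($N{\left(a,v \right)} = - \frac{9}{\left(-5 + 0\right) + v} = - \frac{9}{-5 + v}$)
$\left(s{\left(-62,g{\left(10,9 \right)} \right)} - 19727\right) \left(N{\left(-15,176 \right)} + 23581\right) = \left(\left(-62\right) \left(-7\right) - 19727\right) \left(- \frac{9}{-5 + 176} + 23581\right) = \left(434 - 19727\right) \left(- \frac{9}{171} + 23581\right) = - 19293 \left(\left(-9\right) \frac{1}{171} + 23581\right) = - 19293 \left(- \frac{1}{19} + 23581\right) = \left(-19293\right) \frac{448038}{19} = - \frac{8643997134}{19}$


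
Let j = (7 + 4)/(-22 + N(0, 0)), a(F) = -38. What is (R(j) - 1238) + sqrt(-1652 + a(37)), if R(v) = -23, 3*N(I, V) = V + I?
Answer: -1261 + 13*I*sqrt(10) ≈ -1261.0 + 41.11*I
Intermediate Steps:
N(I, V) = I/3 + V/3 (N(I, V) = (V + I)/3 = (I + V)/3 = I/3 + V/3)
j = -1/2 (j = (7 + 4)/(-22 + ((1/3)*0 + (1/3)*0)) = 11/(-22 + (0 + 0)) = 11/(-22 + 0) = 11/(-22) = 11*(-1/22) = -1/2 ≈ -0.50000)
(R(j) - 1238) + sqrt(-1652 + a(37)) = (-23 - 1238) + sqrt(-1652 - 38) = -1261 + sqrt(-1690) = -1261 + 13*I*sqrt(10)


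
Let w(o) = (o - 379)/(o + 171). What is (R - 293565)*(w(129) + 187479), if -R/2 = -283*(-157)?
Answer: -430180277063/6 ≈ -7.1697e+10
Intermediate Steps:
w(o) = (-379 + o)/(171 + o)
R = -88862 (R = -(-566)*(-157) = -2*44431 = -88862)
(R - 293565)*(w(129) + 187479) = (-88862 - 293565)*((-379 + 129)/(171 + 129) + 187479) = -382427*(-250/300 + 187479) = -382427*((1/300)*(-250) + 187479) = -382427*(-5/6 + 187479) = -382427*1124869/6 = -430180277063/6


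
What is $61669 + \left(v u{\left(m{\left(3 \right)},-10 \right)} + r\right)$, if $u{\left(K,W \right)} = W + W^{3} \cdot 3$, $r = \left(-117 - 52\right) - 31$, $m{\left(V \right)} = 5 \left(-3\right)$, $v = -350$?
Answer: $1114969$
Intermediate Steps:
$m{\left(V \right)} = -15$
$r = -200$ ($r = -169 - 31 = -200$)
$u{\left(K,W \right)} = W + 3 W^{3}$
$61669 + \left(v u{\left(m{\left(3 \right)},-10 \right)} + r\right) = 61669 - \left(200 + 350 \left(-10 + 3 \left(-10\right)^{3}\right)\right) = 61669 - \left(200 + 350 \left(-10 + 3 \left(-1000\right)\right)\right) = 61669 - \left(200 + 350 \left(-10 - 3000\right)\right) = 61669 - -1053300 = 61669 + \left(1053500 - 200\right) = 61669 + 1053300 = 1114969$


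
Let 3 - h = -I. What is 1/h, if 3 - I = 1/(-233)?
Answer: 233/1399 ≈ 0.16655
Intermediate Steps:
I = 700/233 (I = 3 - 1/(-233) = 3 - 1*(-1/233) = 3 + 1/233 = 700/233 ≈ 3.0043)
h = 1399/233 (h = 3 - (-1)*700/233 = 3 - 1*(-700/233) = 3 + 700/233 = 1399/233 ≈ 6.0043)
1/h = 1/(1399/233) = 233/1399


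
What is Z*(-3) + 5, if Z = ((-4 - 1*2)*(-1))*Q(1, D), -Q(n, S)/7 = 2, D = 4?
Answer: 257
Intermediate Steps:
Q(n, S) = -14 (Q(n, S) = -7*2 = -14)
Z = -84 (Z = ((-4 - 1*2)*(-1))*(-14) = ((-4 - 2)*(-1))*(-14) = -6*(-1)*(-14) = 6*(-14) = -84)
Z*(-3) + 5 = -84*(-3) + 5 = 252 + 5 = 257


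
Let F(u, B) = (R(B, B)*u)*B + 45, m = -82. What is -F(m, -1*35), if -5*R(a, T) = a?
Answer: -20135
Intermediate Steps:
R(a, T) = -a/5
F(u, B) = 45 - u*B**2/5 (F(u, B) = ((-B/5)*u)*B + 45 = (-B*u/5)*B + 45 = -u*B**2/5 + 45 = 45 - u*B**2/5)
-F(m, -1*35) = -(45 - 1/5*(-82)*(-1*35)**2) = -(45 - 1/5*(-82)*(-35)**2) = -(45 - 1/5*(-82)*1225) = -(45 + 20090) = -1*20135 = -20135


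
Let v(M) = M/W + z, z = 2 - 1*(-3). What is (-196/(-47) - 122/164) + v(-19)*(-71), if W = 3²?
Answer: -6995639/34686 ≈ -201.68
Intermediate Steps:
W = 9
z = 5 (z = 2 + 3 = 5)
v(M) = 5 + M/9 (v(M) = M/9 + 5 = 5 + M/9)
(-196/(-47) - 122/164) + v(-19)*(-71) = (-196/(-47) - 122/164) + (5 + (⅑)*(-19))*(-71) = (-196*(-1/47) - 122*1/164) + (5 - 19/9)*(-71) = (196/47 - 61/82) + (26/9)*(-71) = 13205/3854 - 1846/9 = -6995639/34686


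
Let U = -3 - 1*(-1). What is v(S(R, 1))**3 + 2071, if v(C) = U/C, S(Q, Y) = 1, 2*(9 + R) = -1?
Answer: 2063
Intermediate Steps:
R = -19/2 (R = -9 + (1/2)*(-1) = -9 - 1/2 = -19/2 ≈ -9.5000)
U = -2 (U = -3 + 1 = -2)
v(C) = -2/C
v(S(R, 1))**3 + 2071 = (-2/1)**3 + 2071 = (-2*1)**3 + 2071 = (-2)**3 + 2071 = -8 + 2071 = 2063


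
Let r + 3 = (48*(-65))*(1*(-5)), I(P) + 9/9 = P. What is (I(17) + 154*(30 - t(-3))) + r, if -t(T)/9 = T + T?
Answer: 11917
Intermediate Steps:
I(P) = -1 + P
t(T) = -18*T (t(T) = -9*(T + T) = -18*T)
r = 15597 (r = -3 + (48*(-65))*(1*(-5)) = -3 - 3120*(-5) = -3 + 15600 = 15597)
(I(17) + 154*(30 - t(-3))) + r = ((-1 + 17) + 154*(30 - (-18)*(-3))) + 15597 = (16 + 154*(30 - 1*54)) + 15597 = (16 + 154*(30 - 54)) + 15597 = (16 + 154*(-24)) + 15597 = (16 - 3696) + 15597 = -3680 + 15597 = 11917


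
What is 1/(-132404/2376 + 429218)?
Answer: 594/254922391 ≈ 2.3301e-6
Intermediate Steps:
1/(-132404/2376 + 429218) = 1/(-79*419/594 + 429218) = 1/(-33101/594 + 429218) = 1/(254922391/594) = 594/254922391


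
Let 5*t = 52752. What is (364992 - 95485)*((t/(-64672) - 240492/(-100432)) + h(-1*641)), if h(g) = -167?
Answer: -11266599021943321/253716340 ≈ -4.4406e+7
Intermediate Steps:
t = 52752/5 (t = (⅕)*52752 = 52752/5 ≈ 10550.)
(364992 - 95485)*((t/(-64672) - 240492/(-100432)) + h(-1*641)) = (364992 - 95485)*(((52752/5)/(-64672) - 240492/(-100432)) - 167) = 269507*(((52752/5)*(-1/64672) - 240492*(-1/100432)) - 167) = 269507*((-3297/20210 + 60123/25108) - 167) = 269507*(566152377/253716340 - 167) = 269507*(-41804476403/253716340) = -11266599021943321/253716340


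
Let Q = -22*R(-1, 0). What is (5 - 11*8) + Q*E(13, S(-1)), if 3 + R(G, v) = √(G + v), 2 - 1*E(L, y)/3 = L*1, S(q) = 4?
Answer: -2261 + 726*I ≈ -2261.0 + 726.0*I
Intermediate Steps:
E(L, y) = 6 - 3*L
R(G, v) = -3 + √(G + v)
Q = 66 - 22*I (Q = -22*(-3 + √(-1 + 0)) = -22*(-3 + √(-1)) = -22*(-3 + I) = 66 - 22*I ≈ 66.0 - 22.0*I)
(5 - 11*8) + Q*E(13, S(-1)) = (5 - 11*8) + (66 - 22*I)*(6 - 3*13) = (5 - 88) + (66 - 22*I)*(6 - 39) = -83 + (66 - 22*I)*(-33) = -83 + (-2178 + 726*I) = -2261 + 726*I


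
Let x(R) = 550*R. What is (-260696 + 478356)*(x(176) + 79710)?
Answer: 38419166600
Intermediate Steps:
(-260696 + 478356)*(x(176) + 79710) = (-260696 + 478356)*(550*176 + 79710) = 217660*(96800 + 79710) = 217660*176510 = 38419166600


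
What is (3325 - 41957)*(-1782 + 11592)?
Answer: -378979920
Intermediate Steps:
(3325 - 41957)*(-1782 + 11592) = -38632*9810 = -378979920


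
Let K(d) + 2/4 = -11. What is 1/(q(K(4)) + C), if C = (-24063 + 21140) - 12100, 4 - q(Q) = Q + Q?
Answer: -1/14996 ≈ -6.6684e-5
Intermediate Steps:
K(d) = -23/2 (K(d) = -1/2 - 11 = -23/2)
q(Q) = 4 - 2*Q (q(Q) = 4 - (Q + Q) = 4 - 2*Q)
C = -15023 (C = -2923 - 12100 = -15023)
1/(q(K(4)) + C) = 1/((4 - 2*(-23/2)) - 15023) = 1/((4 + 23) - 15023) = 1/(27 - 15023) = 1/(-14996) = -1/14996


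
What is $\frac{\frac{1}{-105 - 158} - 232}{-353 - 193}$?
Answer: $\frac{20339}{47866} \approx 0.42492$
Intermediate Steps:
$\frac{\frac{1}{-105 - 158} - 232}{-353 - 193} = \frac{\frac{1}{-263} - 232}{-546} = \left(- \frac{1}{263} - 232\right) \left(- \frac{1}{546}\right) = \left(- \frac{61017}{263}\right) \left(- \frac{1}{546}\right) = \frac{20339}{47866}$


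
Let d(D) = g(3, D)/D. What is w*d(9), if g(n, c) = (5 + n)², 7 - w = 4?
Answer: 64/3 ≈ 21.333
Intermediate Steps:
w = 3 (w = 7 - 1*4 = 7 - 4 = 3)
d(D) = 64/D (d(D) = (5 + 3)²/D = 8²/D = 64/D)
w*d(9) = 3*(64/9) = 64/3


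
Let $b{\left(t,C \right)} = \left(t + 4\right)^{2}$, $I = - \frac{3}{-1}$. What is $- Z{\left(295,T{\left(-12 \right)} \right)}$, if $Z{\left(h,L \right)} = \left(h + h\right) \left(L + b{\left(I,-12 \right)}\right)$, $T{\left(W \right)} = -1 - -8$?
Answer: $-33040$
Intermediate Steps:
$T{\left(W \right)} = 7$ ($T{\left(W \right)} = -1 + 8 = 7$)
$I = 3$ ($I = \left(-3\right) \left(-1\right) = 3$)
$b{\left(t,C \right)} = \left(4 + t\right)^{2}$
$Z{\left(h,L \right)} = 2 h \left(49 + L\right)$ ($Z{\left(h,L \right)} = \left(h + h\right) \left(L + \left(4 + 3\right)^{2}\right) = 2 h \left(L + 7^{2}\right) = 2 h \left(L + 49\right) = 2 h \left(49 + L\right)$)
$- Z{\left(295,T{\left(-12 \right)} \right)} = - 2 \cdot 295 \left(49 + 7\right) = - 2 \cdot 295 \cdot 56 = \left(-1\right) 33040 = -33040$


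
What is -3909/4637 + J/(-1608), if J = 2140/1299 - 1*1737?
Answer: 2287744123/9685728504 ≈ 0.23620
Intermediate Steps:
J = -2254223/1299 (J = 2140*(1/1299) - 1737 = 2140/1299 - 1737 = -2254223/1299 ≈ -1735.4)
-3909/4637 + J/(-1608) = -3909/4637 - 2254223/1299/(-1608) = -3909*1/4637 - 2254223/1299*(-1/1608) = -3909/4637 + 2254223/2088792 = 2287744123/9685728504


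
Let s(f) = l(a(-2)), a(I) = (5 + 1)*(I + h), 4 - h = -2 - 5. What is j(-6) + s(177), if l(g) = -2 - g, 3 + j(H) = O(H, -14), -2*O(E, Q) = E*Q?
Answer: -101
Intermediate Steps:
O(E, Q) = -E*Q/2
j(H) = -3 + 7*H (j(H) = -3 - ½*H*(-14) = -3 + 7*H)
h = 11 (h = 4 - (-2 - 5) = 4 - 1*(-7) = 4 + 7 = 11)
a(I) = 66 + 6*I (a(I) = (5 + 1)*(I + 11) = 6*(11 + I) = 66 + 6*I)
s(f) = -56 (s(f) = -2 - (66 + 6*(-2)) = -2 - (66 - 12) = -2 - 1*54 = -2 - 54 = -56)
j(-6) + s(177) = (-3 + 7*(-6)) - 56 = (-3 - 42) - 56 = -45 - 56 = -101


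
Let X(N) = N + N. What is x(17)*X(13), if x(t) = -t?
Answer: -442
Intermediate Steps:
X(N) = 2*N
x(17)*X(13) = (-1*17)*(2*13) = -17*26 = -442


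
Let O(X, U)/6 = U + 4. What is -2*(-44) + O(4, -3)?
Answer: 94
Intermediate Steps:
O(X, U) = 24 + 6*U (O(X, U) = 6*(U + 4) = 6*(4 + U) = 24 + 6*U)
-2*(-44) + O(4, -3) = -2*(-44) + (24 + 6*(-3)) = 88 + (24 - 18) = 88 + 6 = 94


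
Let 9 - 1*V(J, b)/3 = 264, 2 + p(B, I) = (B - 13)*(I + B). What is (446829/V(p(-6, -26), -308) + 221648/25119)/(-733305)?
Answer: 1228259659/1565690505075 ≈ 0.00078448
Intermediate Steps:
p(B, I) = -2 + (-13 + B)*(B + I) (p(B, I) = -2 + (B - 13)*(I + B) = -2 + (-13 + B)*(B + I))
V(J, b) = -765 (V(J, b) = 27 - 3*264 = 27 - 792 = -765)
(446829/V(p(-6, -26), -308) + 221648/25119)/(-733305) = (446829/(-765) + 221648/25119)/(-733305) = (446829*(-1/765) + 221648*(1/25119))*(-1/733305) = (-148943/255 + 221648/25119)*(-1/733305) = -1228259659/2135115*(-1/733305) = 1228259659/1565690505075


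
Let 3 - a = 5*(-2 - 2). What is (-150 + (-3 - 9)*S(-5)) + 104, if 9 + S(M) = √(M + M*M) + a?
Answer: -214 - 24*√5 ≈ -267.67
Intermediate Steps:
a = 23 (a = 3 - 5*(-2 - 2) = 3 - 5*(-4) = 3 - 1*(-20) = 3 + 20 = 23)
S(M) = 14 + √(M + M²) (S(M) = -9 + (√(M + M*M) + 23) = -9 + (√(M + M²) + 23) = -9 + (23 + √(M + M²)) = 14 + √(M + M²))
(-150 + (-3 - 9)*S(-5)) + 104 = (-150 + (-3 - 9)*(14 + √(-5*(1 - 5)))) + 104 = (-150 - 12*(14 + √(-5*(-4)))) + 104 = (-150 - 12*(14 + √20)) + 104 = (-150 - 12*(14 + 2*√5)) + 104 = (-150 + (-168 - 24*√5)) + 104 = (-318 - 24*√5) + 104 = -214 - 24*√5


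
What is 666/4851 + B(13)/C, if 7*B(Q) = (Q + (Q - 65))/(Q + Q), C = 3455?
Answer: 511109/3724490 ≈ 0.13723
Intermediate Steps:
B(Q) = (-65 + 2*Q)/(14*Q) (B(Q) = ((Q + (Q - 65))/(Q + Q))/7 = ((Q + (-65 + Q))/((2*Q)))/7 = ((-65 + 2*Q)*(1/(2*Q)))/7 = ((-65 + 2*Q)/(2*Q))/7 = (-65 + 2*Q)/(14*Q))
666/4851 + B(13)/C = 666/4851 + ((1/14)*(-65 + 2*13)/13)/3455 = 666*(1/4851) + ((1/14)*(1/13)*(-65 + 26))*(1/3455) = 74/539 + ((1/14)*(1/13)*(-39))*(1/3455) = 74/539 - 3/14*1/3455 = 74/539 - 3/48370 = 511109/3724490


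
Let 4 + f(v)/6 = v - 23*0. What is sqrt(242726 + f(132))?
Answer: sqrt(243494) ≈ 493.45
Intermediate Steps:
f(v) = -24 + 6*v (f(v) = -24 + 6*(v - 23*0) = -24 + 6*(v + 0) = -24 + 6*v)
sqrt(242726 + f(132)) = sqrt(242726 + (-24 + 6*132)) = sqrt(242726 + (-24 + 792)) = sqrt(242726 + 768) = sqrt(243494)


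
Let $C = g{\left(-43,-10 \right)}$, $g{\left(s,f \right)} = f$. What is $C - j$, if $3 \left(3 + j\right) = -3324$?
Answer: $1101$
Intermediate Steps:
$C = -10$
$j = -1111$ ($j = -3 + \frac{1}{3} \left(-3324\right) = -3 - 1108 = -1111$)
$C - j = -10 - -1111 = -10 + 1111 = 1101$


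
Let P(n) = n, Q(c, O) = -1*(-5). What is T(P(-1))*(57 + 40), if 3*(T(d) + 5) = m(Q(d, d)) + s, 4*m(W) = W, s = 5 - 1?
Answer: -1261/4 ≈ -315.25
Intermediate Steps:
s = 4
Q(c, O) = 5
m(W) = W/4
T(d) = -13/4 (T(d) = -5 + ((¼)*5 + 4)/3 = -5 + (5/4 + 4)/3 = -5 + (⅓)*(21/4) = -5 + 7/4 = -13/4)
T(P(-1))*(57 + 40) = -13*(57 + 40)/4 = -13/4*97 = -1261/4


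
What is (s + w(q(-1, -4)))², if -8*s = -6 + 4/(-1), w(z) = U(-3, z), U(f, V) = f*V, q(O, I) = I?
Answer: 2809/16 ≈ 175.56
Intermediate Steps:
U(f, V) = V*f
w(z) = -3*z (w(z) = z*(-3) = -3*z)
s = 5/4 (s = -(-6 + 4/(-1))/8 = -(-6 + 4*(-1))/8 = -(-6 - 4)/8 = -⅛*(-10) = 5/4 ≈ 1.2500)
(s + w(q(-1, -4)))² = (5/4 - 3*(-4))² = (5/4 + 12)² = (53/4)² = 2809/16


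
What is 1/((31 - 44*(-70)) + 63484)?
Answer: 1/66595 ≈ 1.5016e-5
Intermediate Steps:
1/((31 - 44*(-70)) + 63484) = 1/((31 + 3080) + 63484) = 1/(3111 + 63484) = 1/66595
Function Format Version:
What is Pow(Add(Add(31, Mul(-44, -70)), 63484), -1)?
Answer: Rational(1, 66595) ≈ 1.5016e-5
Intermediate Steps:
Pow(Add(Add(31, Mul(-44, -70)), 63484), -1) = Pow(Add(Add(31, 3080), 63484), -1) = Pow(Add(3111, 63484), -1) = Pow(66595, -1) = Rational(1, 66595)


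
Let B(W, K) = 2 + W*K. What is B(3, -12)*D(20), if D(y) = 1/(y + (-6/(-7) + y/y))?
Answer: -14/9 ≈ -1.5556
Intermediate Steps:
B(W, K) = 2 + K*W
D(y) = 1/(13/7 + y) (D(y) = 1/(y + (-6*(-1/7) + 1)) = 1/(y + (6/7 + 1)) = 1/(y + 13/7) = 1/(13/7 + y))
B(3, -12)*D(20) = (2 - 12*3)*(7/(13 + 7*20)) = (2 - 36)*(7/(13 + 140)) = -238/153 = -34*7/153 = -14/9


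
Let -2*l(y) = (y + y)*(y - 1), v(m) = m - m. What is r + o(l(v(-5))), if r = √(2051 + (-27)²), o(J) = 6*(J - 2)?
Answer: -12 + 2*√695 ≈ 40.726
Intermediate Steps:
v(m) = 0
l(y) = -y*(-1 + y) (l(y) = -(y + y)*(y - 1)/2 = -2*y*(-1 + y)/2 = -y*(-1 + y))
o(J) = -12 + 6*J (o(J) = 6*(-2 + J) = -12 + 6*J)
r = 2*√695 (r = √(2051 + 729) = √2780 = 2*√695 ≈ 52.726)
r + o(l(v(-5))) = 2*√695 + (-12 + 6*(0*(1 - 1*0))) = 2*√695 + (-12 + 6*(0*(1 + 0))) = 2*√695 + (-12 + 6*(0*1)) = 2*√695 + (-12 + 6*0) = 2*√695 + (-12 + 0) = 2*√695 - 12 = -12 + 2*√695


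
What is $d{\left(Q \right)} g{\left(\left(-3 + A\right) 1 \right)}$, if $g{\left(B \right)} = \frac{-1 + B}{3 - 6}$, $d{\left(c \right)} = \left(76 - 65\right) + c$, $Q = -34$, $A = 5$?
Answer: $\frac{23}{3} \approx 7.6667$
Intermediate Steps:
$d{\left(c \right)} = 11 + c$
$g{\left(B \right)} = \frac{1}{3} - \frac{B}{3}$ ($g{\left(B \right)} = \frac{-1 + B}{-3} = \left(-1 + B\right) \left(- \frac{1}{3}\right) = \frac{1}{3} - \frac{B}{3}$)
$d{\left(Q \right)} g{\left(\left(-3 + A\right) 1 \right)} = \left(11 - 34\right) \left(\frac{1}{3} - \frac{\left(-3 + 5\right) 1}{3}\right) = - 23 \left(\frac{1}{3} - \frac{2 \cdot 1}{3}\right) = - 23 \left(\frac{1}{3} - \frac{2}{3}\right) = \left(-23\right) \left(- \frac{1}{3}\right) = \frac{23}{3}$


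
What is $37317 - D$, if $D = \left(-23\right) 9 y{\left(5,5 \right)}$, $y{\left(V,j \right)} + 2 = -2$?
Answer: $36489$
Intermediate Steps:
$y{\left(V,j \right)} = -4$ ($y{\left(V,j \right)} = -2 - 2 = -4$)
$D = 828$ ($D = \left(-23\right) 9 \left(-4\right) = \left(-207\right) \left(-4\right) = 828$)
$37317 - D = 37317 - 828 = 36489$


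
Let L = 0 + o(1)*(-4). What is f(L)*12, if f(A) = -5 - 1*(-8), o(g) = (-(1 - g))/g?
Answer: 36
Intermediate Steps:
o(g) = (-1 + g)/g
L = 0 (L = 0 + ((-1 + 1)/1)*(-4) = 0 + (1*0)*(-4) = 0 + 0*(-4) = 0 + 0 = 0)
f(A) = 3 (f(A) = -5 + 8 = 3)
f(L)*12 = 3*12 = 36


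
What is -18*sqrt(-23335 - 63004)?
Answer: -18*I*sqrt(86339) ≈ -5289.0*I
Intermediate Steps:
-18*sqrt(-23335 - 63004) = -18*sqrt(-86339) = -18*I*sqrt(86339)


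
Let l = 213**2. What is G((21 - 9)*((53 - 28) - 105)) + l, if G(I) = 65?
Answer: 45434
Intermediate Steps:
l = 45369
G((21 - 9)*((53 - 28) - 105)) + l = 65 + 45369 = 45434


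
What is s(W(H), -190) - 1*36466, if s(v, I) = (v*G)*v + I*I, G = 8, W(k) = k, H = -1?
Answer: -358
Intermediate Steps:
s(v, I) = I² + 8*v² (s(v, I) = (v*8)*v + I*I = (8*v)*v + I² = 8*v² + I² = I² + 8*v²)
s(W(H), -190) - 1*36466 = ((-190)² + 8*(-1)²) - 1*36466 = (36100 + 8*1) - 36466 = (36100 + 8) - 36466 = 36108 - 36466 = -358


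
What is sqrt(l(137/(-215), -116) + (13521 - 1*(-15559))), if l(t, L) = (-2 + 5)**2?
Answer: sqrt(29089) ≈ 170.55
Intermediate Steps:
l(t, L) = 9 (l(t, L) = 3**2 = 9)
sqrt(l(137/(-215), -116) + (13521 - 1*(-15559))) = sqrt(9 + (13521 - 1*(-15559))) = sqrt(9 + (13521 + 15559)) = sqrt(9 + 29080) = sqrt(29089)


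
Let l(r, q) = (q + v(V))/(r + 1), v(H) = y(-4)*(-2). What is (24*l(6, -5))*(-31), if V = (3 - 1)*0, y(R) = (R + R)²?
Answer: 14136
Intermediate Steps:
y(R) = 4*R² (y(R) = (2*R)² = 4*R²)
V = 0 (V = 2*0 = 0)
v(H) = -128 (v(H) = (4*(-4)²)*(-2) = (4*16)*(-2) = 64*(-2) = -128)
l(r, q) = (-128 + q)/(1 + r) (l(r, q) = (q - 128)/(r + 1) = (-128 + q)/(1 + r))
(24*l(6, -5))*(-31) = (24*((-128 - 5)/(1 + 6)))*(-31) = (24*(-133/7))*(-31) = (24*((⅐)*(-133)))*(-31) = (24*(-19))*(-31) = -456*(-31) = 14136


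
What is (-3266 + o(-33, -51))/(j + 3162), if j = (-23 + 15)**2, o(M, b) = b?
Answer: -3317/3226 ≈ -1.0282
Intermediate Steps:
j = 64 (j = (-8)**2 = 64)
(-3266 + o(-33, -51))/(j + 3162) = (-3266 - 51)/(64 + 3162) = -3317/3226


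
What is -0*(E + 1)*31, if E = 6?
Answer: 0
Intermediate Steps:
-0*(E + 1)*31 = -0*(6 + 1)*31 = -0*7*31 = -62*0*31 = 0*31 = 0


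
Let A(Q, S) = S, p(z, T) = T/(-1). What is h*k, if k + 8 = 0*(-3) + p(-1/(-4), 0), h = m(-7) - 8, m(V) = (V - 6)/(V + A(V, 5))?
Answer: 12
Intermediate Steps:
p(z, T) = -T (p(z, T) = T*(-1) = -T)
m(V) = (-6 + V)/(5 + V) (m(V) = (V - 6)/(V + 5) = (-6 + V)/(5 + V))
h = -3/2 (h = (-6 - 7)/(5 - 7) - 8 = -13/(-2) - 8 = -1/2*(-13) - 8 = 13/2 - 8 = -3/2 ≈ -1.5000)
k = -8 (k = -8 + (0*(-3) - 1*0) = -8 + (0 + 0) = -8 + 0 = -8)
h*k = -3/2*(-8) = 12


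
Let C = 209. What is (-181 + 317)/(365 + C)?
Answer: 68/287 ≈ 0.23693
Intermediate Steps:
(-181 + 317)/(365 + C) = (-181 + 317)/(365 + 209) = 136/574 = 136*(1/574) = 68/287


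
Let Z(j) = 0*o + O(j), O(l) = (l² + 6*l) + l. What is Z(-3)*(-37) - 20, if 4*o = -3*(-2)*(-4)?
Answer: 424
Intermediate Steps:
O(l) = l² + 7*l
o = -6 (o = (-3*(-2)*(-4))/4 = (6*(-4))/4 = (¼)*(-24) = -6)
Z(j) = j*(7 + j) (Z(j) = 0*(-6) + j*(7 + j) = 0 + j*(7 + j) = j*(7 + j))
Z(-3)*(-37) - 20 = -3*(7 - 3)*(-37) - 20 = -3*4*(-37) - 20 = -12*(-37) - 20 = 444 - 20 = 424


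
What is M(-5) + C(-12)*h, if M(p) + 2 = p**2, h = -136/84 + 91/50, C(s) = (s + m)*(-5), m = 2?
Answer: 694/21 ≈ 33.048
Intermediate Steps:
C(s) = -10 - 5*s (C(s) = (s + 2)*(-5) = (2 + s)*(-5) = -10 - 5*s)
h = 211/1050 (h = -136*1/84 + 91*(1/50) = -34/21 + 91/50 = 211/1050 ≈ 0.20095)
M(p) = -2 + p**2
M(-5) + C(-12)*h = (-2 + (-5)**2) + (-10 - 5*(-12))*(211/1050) = (-2 + 25) + (-10 + 60)*(211/1050) = 23 + 50*(211/1050) = 23 + 211/21 = 694/21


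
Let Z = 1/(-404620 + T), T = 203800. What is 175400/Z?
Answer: -35223828000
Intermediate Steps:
Z = -1/200820 (Z = 1/(-404620 + 203800) = 1/(-200820) = -1/200820 ≈ -4.9796e-6)
175400/Z = 175400/(-1/200820) = 175400*(-200820) = -35223828000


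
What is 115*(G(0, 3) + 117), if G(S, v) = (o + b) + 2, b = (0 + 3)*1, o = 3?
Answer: 14375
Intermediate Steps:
b = 3 (b = 3*1 = 3)
G(S, v) = 8 (G(S, v) = (3 + 3) + 2 = 6 + 2 = 8)
115*(G(0, 3) + 117) = 115*(8 + 117) = 115*125 = 14375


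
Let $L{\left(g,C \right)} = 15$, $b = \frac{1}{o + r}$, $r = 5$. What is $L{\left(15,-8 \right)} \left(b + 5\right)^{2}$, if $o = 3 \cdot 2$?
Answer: $\frac{47040}{121} \approx 388.76$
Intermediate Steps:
$o = 6$
$b = \frac{1}{11}$ ($b = \frac{1}{6 + 5} = \frac{1}{11} \approx 0.090909$)
$L{\left(15,-8 \right)} \left(b + 5\right)^{2} = 15 \left(\frac{1}{11} + 5\right)^{2} = 15 \left(\frac{56}{11}\right)^{2} = 15 \cdot \frac{3136}{121} = \frac{47040}{121}$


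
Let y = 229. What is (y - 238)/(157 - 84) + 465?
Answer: 33936/73 ≈ 464.88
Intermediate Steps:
(y - 238)/(157 - 84) + 465 = (229 - 238)/(157 - 84) + 465 = -9/73 + 465 = 33936/73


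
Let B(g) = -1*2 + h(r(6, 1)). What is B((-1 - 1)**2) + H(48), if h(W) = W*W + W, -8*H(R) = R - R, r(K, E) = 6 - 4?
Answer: 4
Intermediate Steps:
r(K, E) = 2
H(R) = 0 (H(R) = -(R - R)/8 = -1/8*0 = 0)
h(W) = W + W**2 (h(W) = W**2 + W = W + W**2)
B(g) = 4 (B(g) = -1*2 + 2*(1 + 2) = -2 + 2*3 = -2 + 6 = 4)
B((-1 - 1)**2) + H(48) = 4 + 0 = 4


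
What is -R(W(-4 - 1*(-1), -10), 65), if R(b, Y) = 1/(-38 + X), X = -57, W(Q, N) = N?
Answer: 1/95 ≈ 0.010526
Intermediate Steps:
R(b, Y) = -1/95 (R(b, Y) = 1/(-38 - 57) = 1/(-95) = -1/95)
-R(W(-4 - 1*(-1), -10), 65) = -1*(-1/95) = 1/95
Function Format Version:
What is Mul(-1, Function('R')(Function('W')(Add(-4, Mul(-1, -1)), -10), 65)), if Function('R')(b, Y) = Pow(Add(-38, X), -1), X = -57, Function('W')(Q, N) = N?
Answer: Rational(1, 95) ≈ 0.010526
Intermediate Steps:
Function('R')(b, Y) = Rational(-1, 95) (Function('R')(b, Y) = Pow(Add(-38, -57), -1) = Pow(-95, -1) = Rational(-1, 95))
Mul(-1, Function('R')(Function('W')(Add(-4, Mul(-1, -1)), -10), 65)) = Mul(-1, Rational(-1, 95)) = Rational(1, 95)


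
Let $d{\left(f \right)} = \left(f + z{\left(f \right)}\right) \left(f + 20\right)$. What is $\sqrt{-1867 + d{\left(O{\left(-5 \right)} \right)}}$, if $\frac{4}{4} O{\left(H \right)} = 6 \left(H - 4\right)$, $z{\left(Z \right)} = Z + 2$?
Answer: $3 \sqrt{193} \approx 41.677$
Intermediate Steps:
$z{\left(Z \right)} = 2 + Z$
$O{\left(H \right)} = -24 + 6 H$ ($O{\left(H \right)} = 6 \left(H - 4\right) = 6 \left(-4 + H\right) = -24 + 6 H$)
$d{\left(f \right)} = \left(2 + 2 f\right) \left(20 + f\right)$ ($d{\left(f \right)} = \left(f + \left(2 + f\right)\right) \left(f + 20\right) = \left(2 + 2 f\right) \left(20 + f\right)$)
$\sqrt{-1867 + d{\left(O{\left(-5 \right)} \right)}} = \sqrt{-1867 + \left(40 + 2 \left(-24 + 6 \left(-5\right)\right)^{2} + 42 \left(-24 + 6 \left(-5\right)\right)\right)} = \sqrt{-1867 + \left(40 + 2 \left(-24 - 30\right)^{2} + 42 \left(-24 - 30\right)\right)} = \sqrt{-1867 + \left(40 + 2 \left(-54\right)^{2} + 42 \left(-54\right)\right)} = \sqrt{-1867 + \left(40 + 2 \cdot 2916 - 2268\right)} = \sqrt{-1867 + \left(40 + 5832 - 2268\right)} = \sqrt{-1867 + 3604} = \sqrt{1737} = 3 \sqrt{193}$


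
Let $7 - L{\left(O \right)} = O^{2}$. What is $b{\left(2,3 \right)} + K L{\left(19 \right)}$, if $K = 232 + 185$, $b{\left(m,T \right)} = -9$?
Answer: $-147627$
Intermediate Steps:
$L{\left(O \right)} = 7 - O^{2}$
$K = 417$
$b{\left(2,3 \right)} + K L{\left(19 \right)} = -9 + 417 \left(7 - 19^{2}\right) = -9 + 417 \left(7 - 361\right) = -9 + 417 \left(-354\right) = -9 - 147618 = -147627$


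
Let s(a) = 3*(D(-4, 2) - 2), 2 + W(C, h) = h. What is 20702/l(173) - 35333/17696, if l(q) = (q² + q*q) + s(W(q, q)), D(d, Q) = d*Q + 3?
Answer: -1747878129/1058875552 ≈ -1.6507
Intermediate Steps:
D(d, Q) = 3 + Q*d (D(d, Q) = Q*d + 3 = 3 + Q*d)
W(C, h) = -2 + h
s(a) = -21 (s(a) = 3*((3 + 2*(-4)) - 2) = 3*((3 - 8) - 2) = 3*(-5 - 2) = 3*(-7) = -21)
l(q) = -21 + 2*q² (l(q) = (q² + q*q) - 21 = (q² + q²) - 21 = 2*q² - 21 = -21 + 2*q²)
20702/l(173) - 35333/17696 = 20702/(-21 + 2*173²) - 35333/17696 = 20702/(-21 + 2*29929) - 35333*1/17696 = 20702/(-21 + 59858) - 35333/17696 = 20702/59837 - 35333/17696 = -1747878129/1058875552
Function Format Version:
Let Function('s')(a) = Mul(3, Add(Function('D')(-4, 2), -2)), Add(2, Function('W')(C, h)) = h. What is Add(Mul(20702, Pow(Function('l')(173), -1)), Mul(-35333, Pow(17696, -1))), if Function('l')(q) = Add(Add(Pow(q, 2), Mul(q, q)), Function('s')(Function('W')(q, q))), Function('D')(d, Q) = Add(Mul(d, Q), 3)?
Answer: Rational(-1747878129, 1058875552) ≈ -1.6507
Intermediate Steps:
Function('D')(d, Q) = Add(3, Mul(Q, d)) (Function('D')(d, Q) = Add(Mul(Q, d), 3) = Add(3, Mul(Q, d)))
Function('W')(C, h) = Add(-2, h)
Function('s')(a) = -21 (Function('s')(a) = Mul(3, Add(Add(3, Mul(2, -4)), -2)) = Mul(3, Add(Add(3, -8), -2)) = Mul(3, Add(-5, -2)) = Mul(3, -7) = -21)
Function('l')(q) = Add(-21, Mul(2, Pow(q, 2))) (Function('l')(q) = Add(Add(Pow(q, 2), Mul(q, q)), -21) = Add(Add(Pow(q, 2), Pow(q, 2)), -21) = Add(Mul(2, Pow(q, 2)), -21) = Add(-21, Mul(2, Pow(q, 2))))
Add(Mul(20702, Pow(Function('l')(173), -1)), Mul(-35333, Pow(17696, -1))) = Add(Mul(20702, Pow(Add(-21, Mul(2, Pow(173, 2))), -1)), Mul(-35333, Pow(17696, -1))) = Add(Mul(20702, Pow(Add(-21, Mul(2, 29929)), -1)), Mul(-35333, Rational(1, 17696))) = Add(Mul(20702, Pow(Add(-21, 59858), -1)), Rational(-35333, 17696)) = Add(Mul(20702, Pow(59837, -1)), Rational(-35333, 17696)) = Add(Mul(20702, Rational(1, 59837)), Rational(-35333, 17696)) = Add(Rational(20702, 59837), Rational(-35333, 17696)) = Rational(-1747878129, 1058875552)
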